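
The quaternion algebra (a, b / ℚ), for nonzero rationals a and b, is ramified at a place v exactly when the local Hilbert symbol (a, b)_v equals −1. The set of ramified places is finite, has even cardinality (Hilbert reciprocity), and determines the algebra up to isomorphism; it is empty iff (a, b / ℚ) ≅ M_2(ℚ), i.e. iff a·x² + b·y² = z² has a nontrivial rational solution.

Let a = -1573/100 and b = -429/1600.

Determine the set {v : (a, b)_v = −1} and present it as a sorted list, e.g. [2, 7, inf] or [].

[2, 3, 13, inf]

Mod squares: a ≡ -13, b ≡ -429. Check v ∈ {∞, 2, 3, 5, 11, 13}.
v=3: a=3^0·(≡2), b=3^1·(≡1) mod 3; (2|3)=-1, (1|3)=+1; (−1)^{0·1·1}·(-1)^1·(+1)^0 = -1.
v=∞: -13 < 0 and -429 < 0  ⇒  (a,b)_∞ = -1.
v=2: v_2(a)=-2, v_2(b)=-6; units ≡ 3, 3 (mod 8); ε·ε+αω+βω = 1·1+-2·1+-6·1 ≡ 1  ⇒  (a,b)_2 = -1.
v=13: a=13^1·(≡1), b=13^1·(≡6) mod 13; (1|13)=+1, (6|13)=-1; (−1)^{1·1·6}·(+1)^1·(-1)^1 = -1.
v=11: a=11^2·(≡9), b=11^1·(≡1) mod 11; (9|11)=+1, (1|11)=+1; (−1)^{2·1·5}·(+1)^1·(+1)^2 = +1.
v=5: a=5^-2·(≡3), b=5^-2·(≡4) mod 5; (3|5)=-1, (4|5)=+1; (−1)^{-2·-2·2}·(-1)^-2·(+1)^-2 = +1.
(-13, -429 / ℚ) ramifies at {2, 3, 13, ∞}: a division algebra.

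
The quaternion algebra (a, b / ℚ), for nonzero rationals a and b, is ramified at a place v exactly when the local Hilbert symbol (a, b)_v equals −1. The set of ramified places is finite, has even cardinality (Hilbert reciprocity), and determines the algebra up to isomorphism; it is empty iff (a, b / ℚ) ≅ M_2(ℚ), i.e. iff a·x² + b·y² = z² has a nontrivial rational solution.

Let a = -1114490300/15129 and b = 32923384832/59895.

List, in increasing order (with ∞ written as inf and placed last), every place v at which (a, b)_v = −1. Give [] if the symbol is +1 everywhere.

[5, 23, 29, 31]

(a, b) ≡ (-227447, 28985) mod (ℚ^×)²; places V = {2, 3, 5, 7, 11, 13, 17, 19, 23, 29, 31, 41, ∞}.
(a,b)_19: α=0, u≡3; β=2, v≡8 (mod 19); (3|19)=-1, (8|19)=-1; sign (−1)^0·-1^2·-1^0 = +1.
(a,b)_∞: sgn(-227447)=−, sgn(28985)=+, so +1.
(a,b)_31: α=1, u≡20; β=1, v≡16 (mod 31); (20|31)=+1, (16|31)=+1; sign (−1)^1·+1^1·+1^1 = -1.
(a,b)_2: α=2, β=10; u≡1, v≡1 (mod 8); ε(u)ε(v)=0·0, αω(v)=2·0, βω(u)=10·0; sum ≡ 0  ⇒  +1.
(a,b)_11: α=1, u≡1; β=-3, v≡8 (mod 11); (1|11)=+1, (8|11)=-1; sign (−1)^1·+1^-3·-1^1 = +1.
(a,b)_41: α=-2, u≡8; β=0, v≡40 (mod 41); (8|41)=+1, (40|41)=+1; sign (−1)^0·+1^0·+1^-2 = +1.
(a,b)_17: α=0, u≡16; β=1, v≡12 (mod 17); (16|17)=+1, (12|17)=-1; sign (−1)^0·+1^1·-1^0 = +1.
(a,b)_7: α=2, u≡4; β=0, v≡3 (mod 7); (4|7)=+1, (3|7)=-1; sign (−1)^0·+1^0·-1^2 = +1.
(a,b)_3: α=-2, u≡1; β=-2, v≡2 (mod 3); (1|3)=+1, (2|3)=-1; sign (−1)^0·+1^-2·-1^-2 = +1.
(a,b)_29: α=1, u≡5; β=0, v≡12 (mod 29); (5|29)=+1, (12|29)=-1; sign (−1)^0·+1^0·-1^1 = -1.
(a,b)_5: α=2, u≡2; β=-1, v≡3 (mod 5); (2|5)=-1, (3|5)=-1; sign (−1)^0·-1^-1·-1^2 = -1.
(a,b)_13: α=0, u≡9; β=2, v≡6 (mod 13); (9|13)=+1, (6|13)=-1; sign (−1)^0·+1^2·-1^0 = +1.
(a,b)_23: α=1, u≡9; β=0, v≡11 (mod 23); (9|23)=+1, (11|23)=-1; sign (−1)^0·+1^0·-1^1 = -1.
|Ram(-227447, 28985)| = 4, even; anisotropic at {5, 23, 29, 31}.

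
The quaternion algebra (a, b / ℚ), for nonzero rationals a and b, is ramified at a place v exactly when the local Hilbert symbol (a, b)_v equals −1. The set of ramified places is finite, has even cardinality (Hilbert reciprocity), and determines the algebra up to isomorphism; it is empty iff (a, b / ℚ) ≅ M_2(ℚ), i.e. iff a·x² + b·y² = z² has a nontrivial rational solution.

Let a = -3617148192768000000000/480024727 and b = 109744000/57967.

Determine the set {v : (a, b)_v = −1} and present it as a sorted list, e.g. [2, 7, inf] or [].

[2, 5, 11, 19]

Mod squares: a ≡ -7315, b ≡ 1330. Check v ∈ {∞, 2, 3, 5, 7, 11, 13, 17, 19}.
v=3: a=3^4·(≡2), b=3^0·(≡1) mod 3; (2|3)=-1, (1|3)=+1; (−1)^{4·0·1}·(-1)^0·(+1)^4 = +1.
v=11: a=11^1·(≡2), b=11^0·(≡10) mod 11; (2|11)=-1, (10|11)=-1; (−1)^{1·0·5}·(-1)^0·(-1)^1 = -1.
v=13: a=13^-4·(≡10), b=13^-2·(≡3) mod 13; (10|13)=+1, (3|13)=+1; (−1)^{-4·-2·6}·(+1)^-2·(+1)^-4 = +1.
v=19: a=19^3·(≡18), b=19^3·(≡18) mod 19; (18|19)=-1, (18|19)=-1; (−1)^{3·3·9}·(-1)^3·(-1)^3 = -1.
v=7: a=7^-5·(≡5), b=7^-3·(≡2) mod 7; (5|7)=-1, (2|7)=+1; (−1)^{-5·-3·3}·(-1)^-3·(+1)^-5 = +1.
v=5: a=5^9·(≡2), b=5^3·(≡1) mod 5; (2|5)=-1, (1|5)=+1; (−1)^{9·3·2}·(-1)^3·(+1)^9 = -1.
v=∞: -7315 < 0 and 1330 > 0  ⇒  (a,b)_∞ = +1.
v=2: v_2(a)=20, v_2(b)=7; units ≡ 5, 1 (mod 8); ε·ε+αω+βω = 0·0+20·0+7·1 ≡ 1  ⇒  (a,b)_2 = -1.
v=17: a=17^2·(≡7), b=17^0·(≡9) mod 17; (7|17)=-1, (9|17)=+1; (−1)^{2·0·8}·(-1)^0·(+1)^2 = +1.
Ram(-7315, 1330) = {2, 5, 11, 19}; no ℚ_2-point on the conic.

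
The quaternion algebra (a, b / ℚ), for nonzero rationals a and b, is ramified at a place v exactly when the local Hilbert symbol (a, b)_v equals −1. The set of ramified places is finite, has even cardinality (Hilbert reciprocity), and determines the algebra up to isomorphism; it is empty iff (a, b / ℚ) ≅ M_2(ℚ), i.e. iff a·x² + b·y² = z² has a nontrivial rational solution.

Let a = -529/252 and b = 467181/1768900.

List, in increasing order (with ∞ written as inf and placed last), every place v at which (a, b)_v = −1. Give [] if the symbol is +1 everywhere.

Mod squares: a ≡ -7, b ≡ 429. Check v ∈ {∞, 2, 3, 5, 7, 11, 13, 19, 23}.
v=23: a=23^2·(≡1), b=23^0·(≡19) mod 23; (1|23)=+1, (19|23)=-1; (−1)^{2·0·11}·(+1)^0·(-1)^2 = +1.
v=19: a=19^0·(≡12), b=19^-2·(≡5) mod 19; (12|19)=-1, (5|19)=+1; (−1)^{0·-2·9}·(-1)^-2·(+1)^0 = +1.
v=5: a=5^0·(≡3), b=5^-2·(≡1) mod 5; (3|5)=-1, (1|5)=+1; (−1)^{0·-2·2}·(-1)^-2·(+1)^0 = +1.
v=∞: -7 < 0 and 429 > 0  ⇒  (a,b)_∞ = +1.
v=3: a=3^-2·(≡2), b=3^3·(≡2) mod 3; (2|3)=-1, (2|3)=-1; (−1)^{-2·3·1}·(-1)^3·(-1)^-2 = -1.
v=13: a=13^0·(≡6), b=13^1·(≡6) mod 13; (6|13)=-1, (6|13)=-1; (−1)^{0·1·6}·(-1)^1·(-1)^0 = -1.
v=7: a=7^-1·(≡3), b=7^-2·(≡1) mod 7; (3|7)=-1, (1|7)=+1; (−1)^{-1·-2·3}·(-1)^-2·(+1)^-1 = +1.
v=2: v_2(a)=-2, v_2(b)=-2; units ≡ 1, 5 (mod 8); ε·ε+αω+βω = 0·0+-2·1+-2·0 ≡ 0  ⇒  (a,b)_2 = +1.
v=11: a=11^0·(≡1), b=11^3·(≡10) mod 11; (1|11)=+1, (10|11)=-1; (−1)^{0·3·5}·(+1)^3·(-1)^0 = +1.
|Ram(-7, 429)| = 2, even; anisotropic at {3, 13}.

[3, 13]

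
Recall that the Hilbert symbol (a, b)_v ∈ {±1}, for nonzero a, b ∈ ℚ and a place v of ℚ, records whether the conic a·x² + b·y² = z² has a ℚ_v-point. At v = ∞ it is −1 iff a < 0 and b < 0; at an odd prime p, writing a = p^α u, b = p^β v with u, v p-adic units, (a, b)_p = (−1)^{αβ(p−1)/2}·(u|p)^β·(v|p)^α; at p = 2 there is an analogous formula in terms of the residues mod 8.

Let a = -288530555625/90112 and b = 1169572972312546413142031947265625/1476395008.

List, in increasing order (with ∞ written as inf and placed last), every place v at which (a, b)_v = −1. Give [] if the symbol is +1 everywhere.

[5, 13, 17, 37]

(a, b) ≡ (-433862, 1069469830) mod (ℚ^×)²; places V = {2, 3, 5, 11, 13, 17, 29, 37, 41, ∞}.
(a,b)_11: α=-1, u≡5; β=-1, v≡2 (mod 11); (5|11)=+1, (2|11)=-1; sign (−1)^1·+1^-1·-1^-1 = +1.
(a,b)_37: α=1, u≡36; β=3, v≡19 (mod 37); (36|37)=+1, (19|37)=-1; sign (−1)^0·+1^3·-1^1 = -1.
(a,b)_5: α=4, u≡3; β=9, v≡4 (mod 5); (3|5)=-1, (4|5)=+1; sign (−1)^0·-1^9·+1^4 = -1.
(a,b)_41: α=1, u≡23; β=3, v≡1 (mod 41); (23|41)=+1, (1|41)=+1; sign (−1)^0·+1^3·+1^1 = +1.
(a,b)_2: α=-13, β=-27; u≡5, v≡3 (mod 8); ε(u)ε(v)=0·1, αω(v)=-13·1, βω(u)=-27·1; sum ≡ 0  ⇒  +1.
(a,b)_13: α=1, u≡4; β=3, v≡2 (mod 13); (4|13)=+1, (2|13)=-1; sign (−1)^0·+1^3·-1^1 = -1.
(a,b)_17: α=2, u≡10; β=7, v≡3 (mod 17); (10|17)=-1, (3|17)=-1; sign (−1)^0·-1^7·-1^2 = -1.
(a,b)_∞: sgn(-433862)=−, sgn(1069469830)=+, so +1.
(a,b)_3: α=4, u≡1; β=8, v≡1 (mod 3); (1|3)=+1, (1|3)=+1; sign (−1)^0·+1^8·+1^4 = +1.
(a,b)_29: α=0, u≡28; β=1, v≡11 (mod 29); (28|29)=+1, (11|29)=-1; sign (−1)^0·+1^1·-1^0 = +1.
(-433862, 1069469830 / ℚ) ramifies at {5, 13, 17, 37}: a division algebra.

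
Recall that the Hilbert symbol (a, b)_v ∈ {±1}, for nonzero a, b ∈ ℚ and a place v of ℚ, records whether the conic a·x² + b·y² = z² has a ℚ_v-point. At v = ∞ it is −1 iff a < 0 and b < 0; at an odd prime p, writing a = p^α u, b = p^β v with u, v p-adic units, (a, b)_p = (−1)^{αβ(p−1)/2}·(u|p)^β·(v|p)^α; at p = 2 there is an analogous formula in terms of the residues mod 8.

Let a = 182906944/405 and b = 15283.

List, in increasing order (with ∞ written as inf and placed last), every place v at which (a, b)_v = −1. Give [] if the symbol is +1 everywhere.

[5, 31]

(a, b) ≡ (49445, 15283) mod (ℚ^×)²; places V = {2, 3, 5, 11, 17, 29, 31, ∞}.
(a,b)_5: α=-1, u≡4; β=0, v≡3 (mod 5); (4|5)=+1, (3|5)=-1; sign (−1)^0·+1^0·-1^-1 = -1.
(a,b)_31: α=1, u≡28; β=1, v≡28 (mod 31); (28|31)=+1, (28|31)=+1; sign (−1)^1·+1^1·+1^1 = -1.
(a,b)_17: α=2, u≡16; β=1, v≡15 (mod 17); (16|17)=+1, (15|17)=+1; sign (−1)^0·+1^1·+1^2 = +1.
(a,b)_∞: sgn(49445)=+, sgn(15283)=+, so +1.
(a,b)_2: α=6, β=0; u≡5, v≡3 (mod 8); ε(u)ε(v)=0·1, αω(v)=6·1, βω(u)=0·1; sum ≡ 0  ⇒  +1.
(a,b)_29: α=1, u≡16; β=1, v≡5 (mod 29); (16|29)=+1, (5|29)=+1; sign (−1)^0·+1^1·+1^1 = +1.
(a,b)_11: α=1, u≡2; β=0, v≡4 (mod 11); (2|11)=-1, (4|11)=+1; sign (−1)^0·-1^0·+1^1 = +1.
(a,b)_3: α=-4, u≡2; β=0, v≡1 (mod 3); (2|3)=-1, (1|3)=+1; sign (−1)^0·-1^0·+1^-4 = +1.
(49445, 15283 / ℚ) ramifies at {5, 31}: a division algebra.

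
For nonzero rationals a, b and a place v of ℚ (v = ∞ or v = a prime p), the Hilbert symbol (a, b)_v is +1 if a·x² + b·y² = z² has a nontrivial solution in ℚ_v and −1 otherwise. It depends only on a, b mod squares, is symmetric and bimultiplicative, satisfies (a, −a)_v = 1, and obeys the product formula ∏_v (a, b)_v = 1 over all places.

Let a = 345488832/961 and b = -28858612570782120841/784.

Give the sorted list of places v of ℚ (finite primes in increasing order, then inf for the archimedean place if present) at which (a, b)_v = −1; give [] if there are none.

[2, 13, 19, 29, 37, 43]

(a, b) ≡ (599807, -662929) mod (ℚ^×)²; places V = {2, 3, 7, 11, 13, 19, 23, 29, 31, 37, 41, 43, ∞}.
(a,b)_11: α=0, u≡10; β=2, v≡10 (mod 11); (10|11)=-1, (10|11)=-1; sign (−1)^0·-1^2·-1^0 = +1.
(a,b)_29: α=1, u≡23; β=2, v≡8 (mod 29); (23|29)=+1, (8|29)=-1; sign (−1)^0·+1^2·-1^1 = -1.
(a,b)_23: α=0, u≡2; β=1, v≡19 (mod 23); (2|23)=+1, (19|23)=-1; sign (−1)^0·+1^1·-1^0 = +1.
(a,b)_13: α=1, u≡5; β=2, v≡11 (mod 13); (5|13)=-1, (11|13)=-1; sign (−1)^0·-1^2·-1^1 = -1.
(a,b)_∞: sgn(599807)=+, sgn(-662929)=−, so +1.
(a,b)_3: α=2, u≡2; β=0, v≡2 (mod 3); (2|3)=-1, (2|3)=-1; sign (−1)^0·-1^0·-1^2 = +1.
(a,b)_43: α=1, u≡25; β=2, v≡2 (mod 43); (25|43)=+1, (2|43)=-1; sign (−1)^0·+1^2·-1^1 = -1.
(a,b)_41: α=0, u≡2; β=1, v≡17 (mod 41); (2|41)=+1, (17|41)=-1; sign (−1)^0·+1^1·-1^0 = +1.
(a,b)_19: α=0, u≡3; β=1, v≡18 (mod 19); (3|19)=-1, (18|19)=-1; sign (−1)^0·-1^1·-1^0 = -1.
(a,b)_31: α=-2, u≡1; β=0, v≡22 (mod 31); (1|31)=+1, (22|31)=-1; sign (−1)^0·+1^0·-1^-2 = +1.
(a,b)_37: α=1, u≡6; β=3, v≡1 (mod 37); (6|37)=-1, (1|37)=+1; sign (−1)^0·-1^3·+1^1 = -1.
(a,b)_2: α=6, β=-4; u≡7, v≡7 (mod 8); ε(u)ε(v)=1·1, αω(v)=6·0, βω(u)=-4·0; sum ≡ 1  ⇒  -1.
(a,b)_7: α=0, u≡5; β=-2, v≡3 (mod 7); (5|7)=-1, (3|7)=-1; sign (−1)^0·-1^-2·-1^0 = +1.
|Ram(599807, -662929)| = 6, even; anisotropic at {2, 13, 19, 29, 37, 43}.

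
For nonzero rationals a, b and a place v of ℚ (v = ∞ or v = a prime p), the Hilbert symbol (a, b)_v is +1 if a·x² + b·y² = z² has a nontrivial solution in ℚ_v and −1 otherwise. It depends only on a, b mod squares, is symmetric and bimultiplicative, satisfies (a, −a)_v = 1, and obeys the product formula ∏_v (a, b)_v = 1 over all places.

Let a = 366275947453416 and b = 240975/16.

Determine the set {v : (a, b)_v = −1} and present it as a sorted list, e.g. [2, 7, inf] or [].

[3, 7, 13, 17]

Mod squares: a ≡ 14586, b ≡ 119. Check v ∈ {∞, 2, 3, 5, 7, 11, 13, 17}.
v=3: a=3^3·(≡2), b=3^4·(≡2) mod 3; (2|3)=-1, (2|3)=-1; (−1)^{3·4·1}·(-1)^4·(-1)^3 = -1.
v=2: v_2(a)=3, v_2(b)=-4; units ≡ 5, 7 (mod 8); ε·ε+αω+βω = 0·1+3·0+-4·1 ≡ 0  ⇒  (a,b)_2 = +1.
v=∞: 14586 > 0 and 119 > 0  ⇒  (a,b)_∞ = +1.
v=11: a=11^3·(≡8), b=11^0·(≡4) mod 11; (8|11)=-1, (4|11)=+1; (−1)^{3·0·5}·(-1)^0·(+1)^3 = +1.
v=17: a=17^1·(≡2), b=17^1·(≡3) mod 17; (2|17)=+1, (3|17)=-1; (−1)^{1·1·8}·(+1)^1·(-1)^1 = -1.
v=5: a=5^0·(≡1), b=5^2·(≡4) mod 5; (1|5)=+1, (4|5)=+1; (−1)^{0·2·2}·(+1)^2·(+1)^0 = +1.
v=7: a=7^8·(≡3), b=7^1·(≡3) mod 7; (3|7)=-1, (3|7)=-1; (−1)^{8·1·3}·(-1)^1·(-1)^8 = -1.
v=13: a=13^1·(≡12), b=13^0·(≡11) mod 13; (12|13)=+1, (11|13)=-1; (−1)^{1·0·6}·(+1)^0·(-1)^1 = -1.
|Ram(14586, 119)| = 4, even; anisotropic at {3, 7, 13, 17}.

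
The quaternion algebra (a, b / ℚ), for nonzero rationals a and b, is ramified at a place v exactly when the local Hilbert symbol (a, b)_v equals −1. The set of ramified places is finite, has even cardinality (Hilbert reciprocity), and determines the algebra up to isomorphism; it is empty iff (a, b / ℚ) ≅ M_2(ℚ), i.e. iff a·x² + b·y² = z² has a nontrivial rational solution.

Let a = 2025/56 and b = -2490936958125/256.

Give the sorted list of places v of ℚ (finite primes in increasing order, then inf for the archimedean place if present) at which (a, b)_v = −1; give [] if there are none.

[7, 23]

(a, b) ≡ (14, -253) mod (ℚ^×)²; places V = {2, 3, 5, 7, 11, 23, ∞}.
(a,b)_2: α=-3, β=-8; u≡7, v≡3 (mod 8); ε(u)ε(v)=1·1, αω(v)=-3·1, βω(u)=-8·0; sum ≡ 0  ⇒  +1.
(a,b)_∞: sgn(14)=+, sgn(-253)=−, so +1.
(a,b)_3: α=4, u≡2; β=8, v≡2 (mod 3); (2|3)=-1, (2|3)=-1; sign (−1)^0·-1^8·-1^4 = +1.
(a,b)_7: α=-1, u≡2; β=4, v≡6 (mod 7); (2|7)=+1, (6|7)=-1; sign (−1)^0·+1^4·-1^-1 = -1.
(a,b)_5: α=2, u≡1; β=4, v≡2 (mod 5); (1|5)=+1, (2|5)=-1; sign (−1)^0·+1^4·-1^2 = +1.
(a,b)_11: α=0, u≡1; β=1, v≡10 (mod 11); (1|11)=+1, (10|11)=-1; sign (−1)^0·+1^1·-1^0 = +1.
(a,b)_23: α=0, u≡7; β=1, v≡13 (mod 23); (7|23)=-1, (13|23)=+1; sign (−1)^0·-1^1·+1^0 = -1.
|Ram(14, -253)| = 2, even; anisotropic at {7, 23}.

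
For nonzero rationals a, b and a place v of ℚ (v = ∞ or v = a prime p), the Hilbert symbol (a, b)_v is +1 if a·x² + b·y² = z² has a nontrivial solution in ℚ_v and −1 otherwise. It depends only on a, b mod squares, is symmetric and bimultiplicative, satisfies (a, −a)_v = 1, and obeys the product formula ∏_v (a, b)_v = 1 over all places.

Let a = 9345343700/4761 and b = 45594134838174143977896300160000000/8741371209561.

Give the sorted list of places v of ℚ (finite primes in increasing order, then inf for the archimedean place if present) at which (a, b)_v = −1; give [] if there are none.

[2, 5]

(a, b) ≡ (1907213, 753610) mod (ℚ^×)²; places V = {2, 3, 5, 7, 11, 13, 17, 23, 31, 47, ∞}.
(a,b)_11: α=1, u≡3; β=3, v≡10 (mod 11); (3|11)=+1, (10|11)=-1; sign (−1)^1·+1^3·-1^1 = +1.
(a,b)_5: α=2, u≡3; β=7, v≡3 (mod 5); (3|5)=-1, (3|5)=-1; sign (−1)^0·-1^7·-1^2 = -1.
(a,b)_23: α=-2, u≡11; β=-6, v≡15 (mod 23); (11|23)=-1, (15|23)=-1; sign (−1)^0·-1^-6·-1^-2 = +1.
(a,b)_17: α=1, u≡7; β=3, v≡3 (mod 17); (7|17)=-1, (3|17)=-1; sign (−1)^0·-1^3·-1^1 = +1.
(a,b)_31: α=1, u≡9; β=3, v≡21 (mod 31); (9|31)=+1, (21|31)=-1; sign (−1)^1·+1^3·-1^1 = +1.
(a,b)_3: α=-2, u≡2; β=-10, v≡1 (mod 3); (2|3)=-1, (1|3)=+1; sign (−1)^0·-1^-10·+1^-2 = +1.
(a,b)_7: α=3, u≡3; β=8, v≡2 (mod 7); (3|7)=-1, (2|7)=+1; sign (−1)^0·-1^8·+1^3 = +1.
(a,b)_∞: sgn(1907213)=+, sgn(753610)=+, so +1.
(a,b)_2: α=2, β=13; u≡5, v≡5 (mod 8); ε(u)ε(v)=0·0, αω(v)=2·1, βω(u)=13·1; sum ≡ 1  ⇒  -1.
(a,b)_13: α=0, u≡10; β=1, v≡10 (mod 13); (10|13)=+1, (10|13)=+1; sign (−1)^0·+1^1·+1^0 = +1.
(a,b)_47: α=1, u≡2; β=4, v≡34 (mod 47); (2|47)=+1, (34|47)=+1; sign (−1)^0·+1^4·+1^1 = +1.
Ram(1907213, 753610) = {2, 5}; no ℚ_2-point on the conic.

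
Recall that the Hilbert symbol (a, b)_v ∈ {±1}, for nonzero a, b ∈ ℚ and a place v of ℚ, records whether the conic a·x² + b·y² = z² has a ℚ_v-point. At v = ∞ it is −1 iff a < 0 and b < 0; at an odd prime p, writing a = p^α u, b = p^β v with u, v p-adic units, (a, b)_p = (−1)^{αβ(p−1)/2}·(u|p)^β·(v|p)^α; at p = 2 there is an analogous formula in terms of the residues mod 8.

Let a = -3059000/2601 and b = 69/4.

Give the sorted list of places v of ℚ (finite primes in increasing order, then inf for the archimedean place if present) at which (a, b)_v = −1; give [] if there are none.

(a, b) ≡ (-30590, 69) mod (ℚ^×)²; places V = {2, 3, 5, 7, 17, 19, 23, ∞}.
(a,b)_23: α=1, u≡16; β=1, v≡18 (mod 23); (16|23)=+1, (18|23)=+1; sign (−1)^1·+1^1·+1^1 = -1.
(a,b)_2: α=3, β=-2; u≡1, v≡5 (mod 8); ε(u)ε(v)=0·0, αω(v)=3·1, βω(u)=-2·0; sum ≡ 1  ⇒  -1.
(a,b)_17: α=-2, u≡11; β=0, v≡13 (mod 17); (11|17)=-1, (13|17)=+1; sign (−1)^0·-1^0·+1^-2 = +1.
(a,b)_5: α=3, u≡3; β=0, v≡1 (mod 5); (3|5)=-1, (1|5)=+1; sign (−1)^0·-1^0·+1^3 = +1.
(a,b)_∞: sgn(-30590)=−, sgn(69)=+, so +1.
(a,b)_19: α=1, u≡16; β=0, v≡3 (mod 19); (16|19)=+1, (3|19)=-1; sign (−1)^0·+1^0·-1^1 = -1.
(a,b)_7: α=1, u≡6; β=0, v≡5 (mod 7); (6|7)=-1, (5|7)=-1; sign (−1)^0·-1^0·-1^1 = -1.
(a,b)_3: α=-2, u≡1; β=1, v≡2 (mod 3); (1|3)=+1, (2|3)=-1; sign (−1)^0·+1^1·-1^-2 = +1.
Ram(-30590, 69) = {2, 7, 19, 23}; no ℚ_2-point on the conic.

[2, 7, 19, 23]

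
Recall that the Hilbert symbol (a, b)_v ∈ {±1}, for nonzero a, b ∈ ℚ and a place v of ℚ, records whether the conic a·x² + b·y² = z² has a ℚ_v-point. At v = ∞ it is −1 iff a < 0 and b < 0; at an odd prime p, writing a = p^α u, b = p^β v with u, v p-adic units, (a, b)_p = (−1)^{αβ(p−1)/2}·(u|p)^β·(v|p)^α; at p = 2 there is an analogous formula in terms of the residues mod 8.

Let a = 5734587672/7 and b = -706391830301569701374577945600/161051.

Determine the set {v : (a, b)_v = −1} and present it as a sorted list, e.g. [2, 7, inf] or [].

[7, 41]

Mod squares: a ≡ 814506, b ≡ -367521. Check v ∈ {∞, 2, 3, 5, 7, 11, 37, 41, 43}.
v=41: a=41^1·(≡26), b=41^2·(≡12) mod 41; (26|41)=-1, (12|41)=-1; (−1)^{1·2·20}·(-1)^2·(-1)^1 = -1.
v=43: a=43^1·(≡22), b=43^3·(≡38) mod 43; (22|43)=-1, (38|43)=+1; (−1)^{1·3·21}·(-1)^3·(+1)^1 = +1.
v=11: a=11^1·(≡4), b=11^-5·(≡7) mod 11; (4|11)=+1, (7|11)=-1; (−1)^{1·-5·5}·(+1)^-5·(-1)^1 = +1.
v=2: v_2(a)=3, v_2(b)=10; units ≡ 5, 7 (mod 8); ε·ε+αω+βω = 0·1+3·0+10·1 ≡ 0  ⇒  (a,b)_2 = +1.
v=5: a=5^0·(≡1), b=5^2·(≡1) mod 5; (1|5)=+1, (1|5)=+1; (−1)^{0·2·2}·(+1)^2·(+1)^0 = +1.
v=37: a=37^2·(≡1), b=37^5·(≡5) mod 37; (1|37)=+1, (5|37)=-1; (−1)^{2·5·18}·(+1)^5·(-1)^2 = +1.
v=3: a=3^3·(≡2), b=3^11·(≡1) mod 3; (2|3)=-1, (1|3)=+1; (−1)^{3·11·1}·(-1)^11·(+1)^3 = +1.
v=∞: 814506 > 0 and -367521 < 0  ⇒  (a,b)_∞ = +1.
v=7: a=7^-1·(≡2), b=7^5·(≡4) mod 7; (2|7)=+1, (4|7)=+1; (−1)^{-1·5·3}·(+1)^5·(+1)^-1 = -1.
(814506, -367521 / ℚ) ramifies at {7, 41}: a division algebra.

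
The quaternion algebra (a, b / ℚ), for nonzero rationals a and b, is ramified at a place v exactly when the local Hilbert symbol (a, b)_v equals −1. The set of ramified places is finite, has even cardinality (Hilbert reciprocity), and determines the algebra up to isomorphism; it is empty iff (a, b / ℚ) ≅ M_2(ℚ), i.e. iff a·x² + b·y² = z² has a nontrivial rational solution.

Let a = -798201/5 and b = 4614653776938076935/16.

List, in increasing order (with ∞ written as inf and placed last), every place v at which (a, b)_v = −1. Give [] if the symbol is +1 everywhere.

(a, b) ≡ (-443445, 147815) mod (ℚ^×)²; places V = {2, 3, 5, 7, 17, 37, 47, ∞}.
(a,b)_3: α=3, u≡1; β=6, v≡2 (mod 3); (1|3)=+1, (2|3)=-1; sign (−1)^0·+1^6·-1^3 = -1.
(a,b)_∞: sgn(-443445)=−, sgn(147815)=+, so +1.
(a,b)_37: α=1, u≡7; β=3, v≡34 (mod 37); (7|37)=+1, (34|37)=+1; sign (−1)^0·+1^3·+1^1 = +1.
(a,b)_47: α=1, u≡25; β=3, v≡13 (mod 47); (25|47)=+1, (13|47)=-1; sign (−1)^1·+1^3·-1^1 = +1.
(a,b)_17: α=1, u≡7; β=3, v≡16 (mod 17); (7|17)=-1, (16|17)=+1; sign (−1)^0·-1^3·+1^1 = -1.
(a,b)_5: α=-1, u≡4; β=1, v≡2 (mod 5); (4|5)=+1, (2|5)=-1; sign (−1)^0·+1^1·-1^-1 = -1.
(a,b)_7: α=0, u≡6; β=2, v≡6 (mod 7); (6|7)=-1, (6|7)=-1; sign (−1)^0·-1^2·-1^0 = +1.
(a,b)_2: α=0, β=-4; u≡3, v≡7 (mod 8); ε(u)ε(v)=1·1, αω(v)=0·0, βω(u)=-4·1; sum ≡ 1  ⇒  -1.
|Ram(-443445, 147815)| = 4, even; anisotropic at {2, 3, 5, 17}.

[2, 3, 5, 17]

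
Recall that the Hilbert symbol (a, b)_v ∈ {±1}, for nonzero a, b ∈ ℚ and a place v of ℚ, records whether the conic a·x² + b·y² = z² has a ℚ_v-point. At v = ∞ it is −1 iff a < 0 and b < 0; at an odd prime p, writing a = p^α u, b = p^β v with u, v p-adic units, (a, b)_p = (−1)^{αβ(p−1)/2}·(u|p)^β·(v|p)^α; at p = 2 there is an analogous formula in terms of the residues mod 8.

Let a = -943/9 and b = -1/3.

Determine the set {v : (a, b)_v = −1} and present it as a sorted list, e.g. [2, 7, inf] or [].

[3, 23, 41, inf]

Mod squares: a ≡ -943, b ≡ -3. Check v ∈ {∞, 2, 3, 23, 41}.
v=23: a=23^1·(≡21), b=23^0·(≡15) mod 23; (21|23)=-1, (15|23)=-1; (−1)^{1·0·11}·(-1)^0·(-1)^1 = -1.
v=∞: -943 < 0 and -3 < 0  ⇒  (a,b)_∞ = -1.
v=2: v_2(a)=0, v_2(b)=0; units ≡ 1, 5 (mod 8); ε·ε+αω+βω = 0·0+0·1+0·0 ≡ 0  ⇒  (a,b)_2 = +1.
v=3: a=3^-2·(≡2), b=3^-1·(≡2) mod 3; (2|3)=-1, (2|3)=-1; (−1)^{-2·-1·1}·(-1)^-1·(-1)^-2 = -1.
v=41: a=41^1·(≡2), b=41^0·(≡27) mod 41; (2|41)=+1, (27|41)=-1; (−1)^{1·0·20}·(+1)^0·(-1)^1 = -1.
Ram(-943, -3) = {3, 23, 41, ∞}; no ℚ_3-point on the conic.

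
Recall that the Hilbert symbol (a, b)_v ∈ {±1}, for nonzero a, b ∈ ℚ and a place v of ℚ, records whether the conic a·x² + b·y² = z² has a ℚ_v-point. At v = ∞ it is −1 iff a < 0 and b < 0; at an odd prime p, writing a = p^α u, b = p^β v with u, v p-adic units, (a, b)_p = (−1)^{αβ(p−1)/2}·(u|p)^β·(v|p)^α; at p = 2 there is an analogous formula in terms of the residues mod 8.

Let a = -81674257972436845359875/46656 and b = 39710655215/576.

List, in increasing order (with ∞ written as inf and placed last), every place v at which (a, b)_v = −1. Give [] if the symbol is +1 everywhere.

[5, 17]

Mod squares: a ≡ -124355, b ≡ 935. Check v ∈ {∞, 2, 3, 5, 7, 11, 17, 19}.
v=5: a=5^3·(≡1), b=5^1·(≡3) mod 5; (1|5)=+1, (3|5)=-1; (−1)^{3·1·2}·(+1)^1·(-1)^3 = -1.
v=2: v_2(a)=-6, v_2(b)=-6; units ≡ 5, 7 (mod 8); ε·ε+αω+βω = 0·1+-6·0+-6·1 ≡ 0  ⇒  (a,b)_2 = +1.
v=11: a=11^3·(≡3), b=11^1·(≡6) mod 11; (3|11)=+1, (6|11)=-1; (−1)^{3·1·5}·(+1)^1·(-1)^3 = +1.
v=3: a=3^-6·(≡1), b=3^-2·(≡2) mod 3; (1|3)=+1, (2|3)=-1; (−1)^{-6·-2·1}·(+1)^-2·(-1)^-6 = +1.
v=7: a=7^9·(≡4), b=7^6·(≡1) mod 7; (4|7)=+1, (1|7)=+1; (−1)^{9·6·3}·(+1)^6·(+1)^9 = +1.
v=19: a=19^5·(≡8), b=19^2·(≡7) mod 19; (8|19)=-1, (7|19)=+1; (−1)^{5·2·9}·(-1)^2·(+1)^5 = +1.
v=17: a=17^3·(≡7), b=17^1·(≡13) mod 17; (7|17)=-1, (13|17)=+1; (−1)^{3·1·8}·(-1)^1·(+1)^3 = -1.
v=∞: -124355 < 0 and 935 > 0  ⇒  (a,b)_∞ = +1.
Ram(-124355, 935) = {5, 17}; no ℚ_5-point on the conic.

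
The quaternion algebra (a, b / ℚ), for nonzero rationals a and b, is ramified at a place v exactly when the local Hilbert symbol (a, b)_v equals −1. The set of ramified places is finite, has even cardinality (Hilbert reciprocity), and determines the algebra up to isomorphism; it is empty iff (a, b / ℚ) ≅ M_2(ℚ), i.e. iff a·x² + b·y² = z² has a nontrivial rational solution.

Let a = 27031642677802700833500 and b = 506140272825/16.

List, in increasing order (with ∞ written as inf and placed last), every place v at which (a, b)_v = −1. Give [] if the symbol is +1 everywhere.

[3, 5, 11, 47]

Mod squares: a ≡ 371535, b ≡ 33. Check v ∈ {∞, 2, 3, 5, 11, 17, 31, 47}.
v=5: a=5^3·(≡3), b=5^2·(≡3) mod 5; (3|5)=-1, (3|5)=-1; (−1)^{3·2·2}·(-1)^2·(-1)^3 = -1.
v=3: a=3^5·(≡2), b=3^1·(≡2) mod 3; (2|3)=-1, (2|3)=-1; (−1)^{5·1·1}·(-1)^1·(-1)^5 = -1.
v=2: v_2(a)=2, v_2(b)=-4; units ≡ 7, 1 (mod 8); ε·ε+αω+βω = 1·0+2·0+-4·0 ≡ 0  ⇒  (a,b)_2 = +1.
v=∞: 371535 > 0 and 33 > 0  ⇒  (a,b)_∞ = +1.
v=31: a=31^3·(≡19), b=31^2·(≡2) mod 31; (19|31)=+1, (2|31)=+1; (−1)^{3·2·15}·(+1)^2·(+1)^3 = +1.
v=17: a=17^3·(≡10), b=17^2·(≡13) mod 17; (10|17)=-1, (13|17)=+1; (−1)^{3·2·8}·(-1)^2·(+1)^3 = +1.
v=47: a=47^3·(≡9), b=47^2·(≡45) mod 47; (9|47)=+1, (45|47)=-1; (−1)^{3·2·23}·(+1)^2·(-1)^3 = -1.
v=11: a=11^4·(≡8), b=11^1·(≡3) mod 11; (8|11)=-1, (3|11)=+1; (−1)^{4·1·5}·(-1)^1·(+1)^4 = -1.
Ram(371535, 33) = {3, 5, 11, 47}; no ℚ_3-point on the conic.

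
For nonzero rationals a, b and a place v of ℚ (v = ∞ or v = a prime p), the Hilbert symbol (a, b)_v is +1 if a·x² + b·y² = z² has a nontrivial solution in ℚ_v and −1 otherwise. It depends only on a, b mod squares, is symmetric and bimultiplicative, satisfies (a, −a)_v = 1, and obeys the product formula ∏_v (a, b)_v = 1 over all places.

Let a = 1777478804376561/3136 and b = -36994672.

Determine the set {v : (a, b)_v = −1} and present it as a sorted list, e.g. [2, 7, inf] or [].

[3, 13, 17, 19, 29, 31]

(a, b) ≡ (4609154121, -2312167) mod (ℚ^×)²; places V = {2, 3, 7, 11, 13, 17, 19, 23, 29, 31, 37, ∞}.
(a,b)_23: α=2, u≡12; β=1, v≡18 (mod 23); (12|23)=+1, (18|23)=+1; sign (−1)^0·+1^1·+1^2 = +1.
(a,b)_17: α=1, u≡7; β=0, v≡14 (mod 17); (7|17)=-1, (14|17)=-1; sign (−1)^0·-1^0·-1^1 = -1.
(a,b)_3: α=7, u≡2; β=0, v≡2 (mod 3); (2|3)=-1, (2|3)=-1; sign (−1)^0·-1^0·-1^7 = -1.
(a,b)_37: α=1, u≡8; β=1, v≡32 (mod 37); (8|37)=-1, (32|37)=-1; sign (−1)^0·-1^1·-1^1 = +1.
(a,b)_2: α=-6, β=4; u≡1, v≡1 (mod 8); ε(u)ε(v)=0·0, αω(v)=-6·0, βω(u)=4·0; sum ≡ 0  ⇒  +1.
(a,b)_7: α=-2, u≡6; β=0, v≡6 (mod 7); (6|7)=-1, (6|7)=-1; sign (−1)^0·-1^0·-1^-2 = +1.
(a,b)_∞: sgn(4609154121)=+, sgn(-2312167)=−, so +1.
(a,b)_11: α=1, u≡5; β=1, v≡10 (mod 11); (5|11)=+1, (10|11)=-1; sign (−1)^1·+1^1·-1^1 = +1.
(a,b)_29: α=1, u≡9; β=0, v≡19 (mod 29); (9|29)=+1, (19|29)=-1; sign (−1)^0·+1^0·-1^1 = -1.
(a,b)_13: α=1, u≡12; β=1, v≡8 (mod 13); (12|13)=+1, (8|13)=-1; sign (−1)^0·+1^1·-1^1 = -1.
(a,b)_31: α=1, u≡1; β=0, v≡15 (mod 31); (1|31)=+1, (15|31)=-1; sign (−1)^0·+1^0·-1^1 = -1.
(a,b)_19: α=1, u≡2; β=1, v≡13 (mod 19); (2|19)=-1, (13|19)=-1; sign (−1)^1·-1^1·-1^1 = -1.
|Ram(4609154121, -2312167)| = 6, even; anisotropic at {3, 13, 17, 19, 29, 31}.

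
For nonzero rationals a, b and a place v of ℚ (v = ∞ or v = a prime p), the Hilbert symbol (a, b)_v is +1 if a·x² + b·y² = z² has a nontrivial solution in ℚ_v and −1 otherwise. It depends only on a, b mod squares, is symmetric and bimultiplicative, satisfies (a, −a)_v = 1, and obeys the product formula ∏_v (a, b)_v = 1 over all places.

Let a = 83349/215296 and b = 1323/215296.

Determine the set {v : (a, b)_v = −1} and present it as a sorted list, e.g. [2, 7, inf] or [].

Mod squares: a ≡ 21, b ≡ 3. Check v ∈ {∞, 2, 3, 7, 29}.
v=3: a=3^5·(≡1), b=3^3·(≡1) mod 3; (1|3)=+1, (1|3)=+1; (−1)^{5·3·1}·(+1)^3·(+1)^5 = -1.
v=∞: 21 > 0 and 3 > 0  ⇒  (a,b)_∞ = +1.
v=7: a=7^3·(≡3), b=7^2·(≡5) mod 7; (3|7)=-1, (5|7)=-1; (−1)^{3·2·3}·(-1)^2·(-1)^3 = -1.
v=29: a=29^-2·(≡11), b=29^-2·(≡8) mod 29; (11|29)=-1, (8|29)=-1; (−1)^{-2·-2·14}·(-1)^-2·(-1)^-2 = +1.
v=2: v_2(a)=-8, v_2(b)=-8; units ≡ 5, 3 (mod 8); ε·ε+αω+βω = 0·1+-8·1+-8·1 ≡ 0  ⇒  (a,b)_2 = +1.
(21, 3 / ℚ) ramifies at {3, 7}: a division algebra.

[3, 7]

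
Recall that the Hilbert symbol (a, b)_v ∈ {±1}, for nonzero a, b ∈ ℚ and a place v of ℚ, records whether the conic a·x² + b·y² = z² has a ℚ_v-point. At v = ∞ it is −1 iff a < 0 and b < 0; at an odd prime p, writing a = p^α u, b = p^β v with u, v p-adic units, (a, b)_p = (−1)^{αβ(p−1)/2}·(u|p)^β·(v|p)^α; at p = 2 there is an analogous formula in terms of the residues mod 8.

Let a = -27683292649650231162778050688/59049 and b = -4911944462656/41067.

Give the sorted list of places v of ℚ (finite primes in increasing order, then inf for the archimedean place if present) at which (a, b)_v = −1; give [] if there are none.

(a, b) ≡ (-75922, -320943) mod (ℚ^×)²; places V = {2, 3, 7, 11, 13, 17, 29, 31, ∞}.
(a,b)_31: α=2, u≡9; β=1, v≡2 (mod 31); (9|31)=+1, (2|31)=+1; sign (−1)^0·+1^1·+1^2 = +1.
(a,b)_11: α=5, u≡8; β=4, v≡4 (mod 11); (8|11)=-1, (4|11)=+1; sign (−1)^0·-1^4·+1^5 = +1.
(a,b)_7: α=9, u≡4; β=3, v≡4 (mod 7); (4|7)=+1, (4|7)=+1; sign (−1)^1·+1^3·+1^9 = -1.
(a,b)_∞: sgn(-75922)=−, sgn(-320943)=−, so -1.
(a,b)_29: α=3, u≡8; β=1, v≡3 (mod 29); (8|29)=-1, (3|29)=-1; sign (−1)^0·-1^1·-1^3 = +1.
(a,b)_2: α=7, β=6; u≡7, v≡1 (mod 8); ε(u)ε(v)=1·0, αω(v)=7·0, βω(u)=6·0; sum ≡ 0  ⇒  +1.
(a,b)_17: α=5, u≡6; β=1, v≡9 (mod 17); (6|17)=-1, (9|17)=+1; sign (−1)^0·-1^1·+1^5 = -1.
(a,b)_13: α=0, u≡8; β=-2, v≡9 (mod 13); (8|13)=-1, (9|13)=+1; sign (−1)^0·-1^-2·+1^0 = +1.
(a,b)_3: α=-10, u≡2; β=-5, v≡2 (mod 3); (2|3)=-1, (2|3)=-1; sign (−1)^0·-1^-5·-1^-10 = -1.
Ram(-75922, -320943) = {3, 7, 17, ∞}; no ℚ_3-point on the conic.

[3, 7, 17, inf]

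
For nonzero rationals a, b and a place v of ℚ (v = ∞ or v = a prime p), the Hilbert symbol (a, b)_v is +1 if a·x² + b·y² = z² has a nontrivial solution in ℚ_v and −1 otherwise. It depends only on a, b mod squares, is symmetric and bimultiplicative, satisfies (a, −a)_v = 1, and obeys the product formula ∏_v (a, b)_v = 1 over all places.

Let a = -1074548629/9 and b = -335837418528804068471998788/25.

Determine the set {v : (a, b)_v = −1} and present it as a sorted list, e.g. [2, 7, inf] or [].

[2, 7, 11, 19, 29, 31, 43, inf]

(a, b) ≡ (-2976589, -8079313) mod (ℚ^×)²; places V = {2, 3, 5, 7, 11, 19, 29, 31, 43, ∞}.
(a,b)_19: α=2, u≡3; β=5, v≡10 (mod 19); (3|19)=-1, (10|19)=-1; sign (−1)^0·-1^5·-1^2 = -1.
(a,b)_43: α=1, u≡18; β=3, v≡27 (mod 43); (18|43)=-1, (27|43)=-1; sign (−1)^1·-1^3·-1^1 = -1.
(a,b)_5: α=0, u≡4; β=-2, v≡2 (mod 5); (4|5)=+1, (2|5)=-1; sign (−1)^0·+1^-2·-1^0 = +1.
(a,b)_29: α=1, u≡21; β=3, v≡1 (mod 29); (21|29)=-1, (1|29)=+1; sign (−1)^0·-1^3·+1^1 = -1.
(a,b)_7: α=1, u≡4; β=2, v≡6 (mod 7); (4|7)=+1, (6|7)=-1; sign (−1)^0·+1^2·-1^1 = -1.
(a,b)_2: α=0, β=2; u≡3, v≡7 (mod 8); ε(u)ε(v)=1·1, αω(v)=0·0, βω(u)=2·1; sum ≡ 1  ⇒  -1.
(a,b)_∞: sgn(-2976589)=−, sgn(-8079313)=−, so -1.
(a,b)_31: α=1, u≡25; β=3, v≡10 (mod 31); (25|31)=+1, (10|31)=+1; sign (−1)^1·+1^3·+1^1 = -1.
(a,b)_11: α=1, u≡1; β=3, v≡3 (mod 11); (1|11)=+1, (3|11)=+1; sign (−1)^1·+1^3·+1^1 = -1.
(a,b)_3: α=-2, u≡2; β=2, v≡2 (mod 3); (2|3)=-1, (2|3)=-1; sign (−1)^0·-1^2·-1^-2 = +1.
Ram(-2976589, -8079313) = {2, 7, 11, 19, 29, 31, 43, ∞}; no ℚ_2-point on the conic.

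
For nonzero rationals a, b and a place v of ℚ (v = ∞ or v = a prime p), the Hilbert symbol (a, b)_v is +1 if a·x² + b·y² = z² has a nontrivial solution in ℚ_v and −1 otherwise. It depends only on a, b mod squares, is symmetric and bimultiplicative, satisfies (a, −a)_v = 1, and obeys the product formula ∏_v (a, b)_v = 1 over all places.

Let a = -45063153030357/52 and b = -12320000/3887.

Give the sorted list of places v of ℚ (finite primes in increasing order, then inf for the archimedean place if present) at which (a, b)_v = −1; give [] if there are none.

[11, inf]

Mod squares: a ≡ -3289, b ≡ -1771. Check v ∈ {∞, 2, 3, 5, 7, 11, 13, 23, 29}.
v=2: v_2(a)=-2, v_2(b)=8; units ≡ 7, 5 (mod 8); ε·ε+αω+βω = 1·0+-2·1+8·0 ≡ 0  ⇒  (a,b)_2 = +1.
v=5: a=5^0·(≡4), b=5^4·(≡4) mod 5; (4|5)=+1, (4|5)=+1; (−1)^{0·4·2}·(+1)^4·(+1)^0 = +1.
v=13: a=13^-1·(≡8), b=13^-2·(≡10) mod 13; (8|13)=-1, (10|13)=+1; (−1)^{-1·-2·6}·(-1)^-2·(+1)^-1 = +1.
v=7: a=7^4·(≡4), b=7^1·(≡5) mod 7; (4|7)=+1, (5|7)=-1; (−1)^{4·1·3}·(+1)^1·(-1)^4 = +1.
v=29: a=29^2·(≡15), b=29^0·(≡12) mod 29; (15|29)=-1, (12|29)=-1; (−1)^{2·0·14}·(-1)^0·(-1)^2 = +1.
v=3: a=3^6·(≡2), b=3^0·(≡2) mod 3; (2|3)=-1, (2|3)=-1; (−1)^{6·0·1}·(-1)^0·(-1)^6 = +1.
v=23: a=23^1·(≡16), b=23^-1·(≡11) mod 23; (16|23)=+1, (11|23)=-1; (−1)^{1·-1·11}·(+1)^-1·(-1)^1 = +1.
v=∞: -3289 < 0 and -1771 < 0  ⇒  (a,b)_∞ = -1.
v=11: a=11^3·(≡4), b=11^1·(≡5) mod 11; (4|11)=+1, (5|11)=+1; (−1)^{3·1·5}·(+1)^1·(+1)^3 = -1.
|Ram(-3289, -1771)| = 2, even; anisotropic at {11, ∞}.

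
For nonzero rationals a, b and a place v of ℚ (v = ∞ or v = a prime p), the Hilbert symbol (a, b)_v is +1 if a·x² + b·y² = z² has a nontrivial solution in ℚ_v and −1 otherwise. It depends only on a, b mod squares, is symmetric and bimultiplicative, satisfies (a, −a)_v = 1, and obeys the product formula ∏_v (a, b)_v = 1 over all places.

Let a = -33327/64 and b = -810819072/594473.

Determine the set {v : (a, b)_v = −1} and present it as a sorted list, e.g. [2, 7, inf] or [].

Mod squares: a ≡ -7, b ≡ -13566. Check v ∈ {∞, 2, 3, 7, 11, 17, 19, 23}.
v=3: a=3^2·(≡2), b=3^5·(≡2) mod 3; (2|3)=-1, (2|3)=-1; (−1)^{2·5·1}·(-1)^5·(-1)^2 = -1.
v=∞: -7 < 0 and -13566 < 0  ⇒  (a,b)_∞ = -1.
v=23: a=23^2·(≡8), b=23^0·(≡9) mod 23; (8|23)=+1, (9|23)=+1; (−1)^{2·0·11}·(+1)^0·(+1)^2 = +1.
v=17: a=17^0·(≡6), b=17^-3·(≡4) mod 17; (6|17)=-1, (4|17)=+1; (−1)^{0·-3·8}·(-1)^-3·(+1)^0 = -1.
v=11: a=11^0·(≡4), b=11^-2·(≡2) mod 11; (4|11)=+1, (2|11)=-1; (−1)^{0·-2·5}·(+1)^-2·(-1)^0 = +1.
v=2: v_2(a)=-6, v_2(b)=9; units ≡ 1, 1 (mod 8); ε·ε+αω+βω = 0·0+-6·0+9·0 ≡ 0  ⇒  (a,b)_2 = +1.
v=7: a=7^1·(≡6), b=7^3·(≡2) mod 7; (6|7)=-1, (2|7)=+1; (−1)^{1·3·3}·(-1)^3·(+1)^1 = +1.
v=19: a=19^0·(≡8), b=19^1·(≡15) mod 19; (8|19)=-1, (15|19)=-1; (−1)^{0·1·9}·(-1)^1·(-1)^0 = -1.
(-7, -13566 / ℚ) ramifies at {3, 17, 19, ∞}: a division algebra.

[3, 17, 19, inf]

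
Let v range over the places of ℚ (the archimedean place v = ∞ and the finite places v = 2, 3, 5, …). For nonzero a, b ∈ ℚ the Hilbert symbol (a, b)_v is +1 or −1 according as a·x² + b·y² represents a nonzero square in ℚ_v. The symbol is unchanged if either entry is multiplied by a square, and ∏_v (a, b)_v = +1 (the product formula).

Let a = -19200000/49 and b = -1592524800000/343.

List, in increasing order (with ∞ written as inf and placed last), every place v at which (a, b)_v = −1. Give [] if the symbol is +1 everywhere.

[3, 5, 7, inf]

Mod squares: a ≡ -30, b ≡ -210. Check v ∈ {∞, 2, 3, 5, 7}.
v=∞: -30 < 0 and -210 < 0  ⇒  (a,b)_∞ = -1.
v=2: v_2(a)=11, v_2(b)=21; units ≡ 1, 7 (mod 8); ε·ε+αω+βω = 0·1+11·0+21·0 ≡ 0  ⇒  (a,b)_2 = +1.
v=7: a=7^-2·(≡6), b=7^-3·(≡6) mod 7; (6|7)=-1, (6|7)=-1; (−1)^{-2·-3·3}·(-1)^-3·(-1)^-2 = -1.
v=5: a=5^5·(≡4), b=5^5·(≡3) mod 5; (4|5)=+1, (3|5)=-1; (−1)^{5·5·2}·(+1)^5·(-1)^5 = -1.
v=3: a=3^1·(≡2), b=3^5·(≡2) mod 3; (2|3)=-1, (2|3)=-1; (−1)^{1·5·1}·(-1)^5·(-1)^1 = -1.
Ram(-30, -210) = {3, 5, 7, ∞}; no ℚ_3-point on the conic.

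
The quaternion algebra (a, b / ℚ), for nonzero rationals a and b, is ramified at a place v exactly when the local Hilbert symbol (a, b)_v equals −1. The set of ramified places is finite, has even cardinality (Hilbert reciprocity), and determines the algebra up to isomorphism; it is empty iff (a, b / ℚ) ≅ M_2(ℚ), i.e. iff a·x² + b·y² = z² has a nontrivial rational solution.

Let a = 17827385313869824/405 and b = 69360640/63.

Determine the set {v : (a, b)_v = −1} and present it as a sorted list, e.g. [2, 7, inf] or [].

[7, 23]

Mod squares: a ≡ 5, b ≡ 474145. Check v ∈ {∞, 2, 3, 5, 7, 11, 19, 23, 31}.
v=5: a=5^-1·(≡4), b=5^1·(≡1) mod 5; (4|5)=+1, (1|5)=+1; (−1)^{-1·1·2}·(+1)^1·(+1)^-1 = +1.
v=11: a=11^2·(≡1), b=11^0·(≡1) mod 11; (1|11)=+1, (1|11)=+1; (−1)^{2·0·5}·(+1)^0·(+1)^2 = +1.
v=31: a=31^2·(≡18), b=31^1·(≡15) mod 31; (18|31)=+1, (15|31)=-1; (−1)^{2·1·15}·(+1)^1·(-1)^2 = +1.
v=∞: 5 > 0 and 474145 > 0  ⇒  (a,b)_∞ = +1.
v=2: v_2(a)=14, v_2(b)=10; units ≡ 5, 1 (mod 8); ε·ε+αω+βω = 0·0+14·0+10·1 ≡ 0  ⇒  (a,b)_2 = +1.
v=23: a=23^2·(≡15), b=23^1·(≡21) mod 23; (15|23)=-1, (21|23)=-1; (−1)^{2·1·11}·(-1)^1·(-1)^2 = -1.
v=3: a=3^-4·(≡2), b=3^-2·(≡1) mod 3; (2|3)=-1, (1|3)=+1; (−1)^{-4·-2·1}·(-1)^-2·(+1)^-4 = +1.
v=7: a=7^2·(≡3), b=7^-1·(≡3) mod 7; (3|7)=-1, (3|7)=-1; (−1)^{2·-1·3}·(-1)^-1·(-1)^2 = -1.
v=19: a=19^2·(≡5), b=19^1·(≡15) mod 19; (5|19)=+1, (15|19)=-1; (−1)^{2·1·9}·(+1)^1·(-1)^2 = +1.
Ram(5, 474145) = {7, 23}; no ℚ_7-point on the conic.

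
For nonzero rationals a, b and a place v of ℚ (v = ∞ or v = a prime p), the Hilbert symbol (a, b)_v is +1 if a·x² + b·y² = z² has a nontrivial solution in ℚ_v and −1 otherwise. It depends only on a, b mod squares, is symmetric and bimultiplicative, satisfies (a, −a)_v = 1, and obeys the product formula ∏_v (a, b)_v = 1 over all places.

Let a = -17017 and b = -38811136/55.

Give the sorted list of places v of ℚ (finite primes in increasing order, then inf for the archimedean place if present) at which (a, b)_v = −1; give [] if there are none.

[2, 5, 17, inf]

(a, b) ≡ (-17017, -170170) mod (ℚ^×)²; places V = {2, 5, 7, 11, 13, 17, ∞}.
(a,b)_2: α=0, β=9; u≡7, v≡3 (mod 8); ε(u)ε(v)=1·1, αω(v)=0·1, βω(u)=9·0; sum ≡ 1  ⇒  -1.
(a,b)_13: α=1, u≡4; β=1, v≡10 (mod 13); (4|13)=+1, (10|13)=+1; sign (−1)^0·+1^1·+1^1 = +1.
(a,b)_17: α=1, u≡2; β=1, v≡6 (mod 17); (2|17)=+1, (6|17)=-1; sign (−1)^0·+1^1·-1^1 = -1.
(a,b)_7: α=1, u≡5; β=3, v≡4 (mod 7); (5|7)=-1, (4|7)=+1; sign (−1)^1·-1^3·+1^1 = +1.
(a,b)_11: α=1, u≡4; β=-1, v≡2 (mod 11); (4|11)=+1, (2|11)=-1; sign (−1)^1·+1^-1·-1^1 = +1.
(a,b)_5: α=0, u≡3; β=-1, v≡4 (mod 5); (3|5)=-1, (4|5)=+1; sign (−1)^0·-1^-1·+1^0 = -1.
(a,b)_∞: sgn(-17017)=−, sgn(-170170)=−, so -1.
(-17017, -170170 / ℚ) ramifies at {2, 5, 17, ∞}: a division algebra.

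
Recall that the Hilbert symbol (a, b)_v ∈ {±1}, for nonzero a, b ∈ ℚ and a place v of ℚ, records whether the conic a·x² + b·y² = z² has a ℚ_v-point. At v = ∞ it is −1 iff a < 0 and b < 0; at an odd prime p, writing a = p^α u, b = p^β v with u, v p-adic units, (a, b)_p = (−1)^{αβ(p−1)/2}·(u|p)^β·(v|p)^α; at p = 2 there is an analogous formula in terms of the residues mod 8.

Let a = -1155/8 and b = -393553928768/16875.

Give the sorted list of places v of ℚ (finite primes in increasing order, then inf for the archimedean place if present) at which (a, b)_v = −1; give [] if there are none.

[2, 3, 7, inf]

Mod squares: a ≡ -2310, b ≡ -51. Check v ∈ {∞, 2, 3, 5, 7, 11, 13, 17, 19}.
v=7: a=7^1·(≡3), b=7^2·(≡5) mod 7; (3|7)=-1, (5|7)=-1; (−1)^{1·2·3}·(-1)^2·(-1)^1 = -1.
v=∞: -2310 < 0 and -51 < 0  ⇒  (a,b)_∞ = -1.
v=3: a=3^1·(≡1), b=3^-3·(≡1) mod 3; (1|3)=+1, (1|3)=+1; (−1)^{1·-3·1}·(+1)^-3·(+1)^1 = -1.
v=17: a=17^0·(≡15), b=17^1·(≡12) mod 17; (15|17)=+1, (12|17)=-1; (−1)^{0·1·8}·(+1)^1·(-1)^0 = +1.
v=5: a=5^1·(≡3), b=5^-4·(≡1) mod 5; (3|5)=-1, (1|5)=+1; (−1)^{1·-4·2}·(-1)^-4·(+1)^1 = +1.
v=19: a=19^0·(≡10), b=19^2·(≡16) mod 19; (10|19)=-1, (16|19)=+1; (−1)^{0·2·9}·(-1)^2·(+1)^0 = +1.
v=13: a=13^0·(≡10), b=13^2·(≡1) mod 13; (10|13)=+1, (1|13)=+1; (−1)^{0·2·6}·(+1)^2·(+1)^0 = +1.
v=2: v_2(a)=-3, v_2(b)=6; units ≡ 5, 5 (mod 8); ε·ε+αω+βω = 0·0+-3·1+6·1 ≡ 1  ⇒  (a,b)_2 = -1.
v=11: a=11^1·(≡2), b=11^2·(≡4) mod 11; (2|11)=-1, (4|11)=+1; (−1)^{1·2·5}·(-1)^2·(+1)^1 = +1.
|Ram(-2310, -51)| = 4, even; anisotropic at {2, 3, 7, ∞}.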